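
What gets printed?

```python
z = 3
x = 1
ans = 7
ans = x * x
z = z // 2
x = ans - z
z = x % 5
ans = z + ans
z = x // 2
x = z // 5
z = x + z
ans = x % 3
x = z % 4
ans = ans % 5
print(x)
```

ans = 1*1 = 1
z = 3//2 = 1
x = 1-1 = 0
z = 0%5 = 0
ans = 0+1 = 1
z = 0//2 = 0
x = 0//5 = 0
z = 0+0 = 0
ans = 0%3 = 0
x = 0%4 = 0
ans = 0%5 = 0

0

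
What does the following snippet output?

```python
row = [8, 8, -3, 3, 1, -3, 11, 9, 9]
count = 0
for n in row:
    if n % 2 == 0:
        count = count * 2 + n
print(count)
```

24

n=8: even, count = 0*2+8 = 8
n=8: even, count = 8*2+8 = 24
n=-3: not even
n=3: not even
n=1: not even
n=-3: not even
n=11: not even
n=9: not even
n=9: not even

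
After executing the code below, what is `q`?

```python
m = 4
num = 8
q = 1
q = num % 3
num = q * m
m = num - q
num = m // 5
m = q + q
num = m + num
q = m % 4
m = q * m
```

0

q = 8%3 = 2
num = 2*4 = 8
m = 8-2 = 6
num = 6//5 = 1
m = 2+2 = 4
num = 4+1 = 5
q = 4%4 = 0
m = 0*4 = 0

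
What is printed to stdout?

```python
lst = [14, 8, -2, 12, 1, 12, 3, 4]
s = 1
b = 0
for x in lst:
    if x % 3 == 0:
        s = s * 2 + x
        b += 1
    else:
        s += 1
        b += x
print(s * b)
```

3136

x=14: not %3==0, s = 1+1 = 2; b=14
x=8: not %3==0, s = 2+1 = 3; b=22
x=-2: not %3==0, s = 3+1 = 4; b=20
x=12: %3==0, s = 4*2+12 = 20; b=21
x=1: not %3==0, s = 20+1 = 21; b=22
x=12: %3==0, s = 21*2+12 = 54; b=23
x=3: %3==0, s = 54*2+3 = 111; b=24
x=4: not %3==0, s = 111+1 = 112; b=28
s*b = 112*28 = 3136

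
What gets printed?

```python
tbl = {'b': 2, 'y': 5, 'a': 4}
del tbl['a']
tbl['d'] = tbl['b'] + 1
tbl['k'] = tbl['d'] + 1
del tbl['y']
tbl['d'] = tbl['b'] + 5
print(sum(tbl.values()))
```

del 'a' → {'b': 2, 'y': 5}
tbl['d'] = tbl['b']+1 = 3 → {'b': 2, 'y': 5, 'd': 3}
tbl['k'] = tbl['d']+1 = 4 → {'b': 2, 'y': 5, 'd': 3, 'k': 4}
del 'y' → {'b': 2, 'd': 3, 'k': 4}
tbl['d'] = tbl['b']+5 = 7 → {'b': 2, 'd': 7, 'k': 4}
sum of values = 13

13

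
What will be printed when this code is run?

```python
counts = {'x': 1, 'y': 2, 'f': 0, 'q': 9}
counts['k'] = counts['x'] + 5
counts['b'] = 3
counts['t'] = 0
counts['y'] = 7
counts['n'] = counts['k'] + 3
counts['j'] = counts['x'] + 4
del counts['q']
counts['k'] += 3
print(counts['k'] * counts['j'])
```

counts['k'] = counts['x']+5 = 6 → {'x': 1, 'y': 2, 'f': 0, 'q': 9, 'k': 6}
counts['b'] = 3 → {'x': 1, 'y': 2, 'f': 0, 'q': 9, 'k': 6, 'b': 3}
counts['t'] = 0 → {'x': 1, 'y': 2, 'f': 0, 'q': 9, 'k': 6, 'b': 3, 't': 0}
counts['y'] = 7 → {'x': 1, 'y': 7, 'f': 0, 'q': 9, 'k': 6, 'b': 3, 't': 0}
counts['n'] = counts['k']+3 = 9 → {'x': 1, 'y': 7, 'f': 0, 'q': 9, 'k': 6, 'b': 3, 't': 0, 'n': 9}
counts['j'] = counts['x']+4 = 5 → {'x': 1, 'y': 7, 'f': 0, 'q': 9, 'k': 6, 'b': 3, 't': 0, 'n': 9, 'j': 5}
del 'q' → {'x': 1, 'y': 7, 'f': 0, 'k': 6, 'b': 3, 't': 0, 'n': 9, 'j': 5}
counts['k'] = 6+3 = 9 → {'x': 1, 'y': 7, 'f': 0, 'k': 9, 'b': 3, 't': 0, 'n': 9, 'j': 5}
counts['k']*counts['j'] = 9*5 = 45

45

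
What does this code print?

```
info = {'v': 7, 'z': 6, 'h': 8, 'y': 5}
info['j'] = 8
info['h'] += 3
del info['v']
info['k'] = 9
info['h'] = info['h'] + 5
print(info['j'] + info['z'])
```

info['j'] = 8 → {'v': 7, 'z': 6, 'h': 8, 'y': 5, 'j': 8}
info['h'] = 8+3 = 11 → {'v': 7, 'z': 6, 'h': 11, 'y': 5, 'j': 8}
del 'v' → {'z': 6, 'h': 11, 'y': 5, 'j': 8}
info['k'] = 9 → {'z': 6, 'h': 11, 'y': 5, 'j': 8, 'k': 9}
info['h'] = info['h']+5 = 16 → {'z': 6, 'h': 16, 'y': 5, 'j': 8, 'k': 9}
info['j']+info['z'] = 8+6 = 14

14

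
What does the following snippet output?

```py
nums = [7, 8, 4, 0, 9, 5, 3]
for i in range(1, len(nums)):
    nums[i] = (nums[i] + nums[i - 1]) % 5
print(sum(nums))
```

i=1: nums[1] = (8+7)%5 = 0 → [7, 0, 4, 0, 9, 5, 3]
i=2: nums[2] = (4+0)%5 = 4 → [7, 0, 4, 0, 9, 5, 3]
i=3: nums[3] = (0+4)%5 = 4 → [7, 0, 4, 4, 9, 5, 3]
i=4: nums[4] = (9+4)%5 = 3 → [7, 0, 4, 4, 3, 5, 3]
i=5: nums[5] = (5+3)%5 = 3 → [7, 0, 4, 4, 3, 3, 3]
i=6: nums[6] = (3+3)%5 = 1 → [7, 0, 4, 4, 3, 3, 1]
sum = 22

22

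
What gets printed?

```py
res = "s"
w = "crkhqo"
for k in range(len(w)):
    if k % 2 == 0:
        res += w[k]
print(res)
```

sckq

k=0: add 'c' → 'sc'
k=1: skip
k=2: add 'k' → 'sck'
k=3: skip
k=4: add 'q' → 'sckq'
k=5: skip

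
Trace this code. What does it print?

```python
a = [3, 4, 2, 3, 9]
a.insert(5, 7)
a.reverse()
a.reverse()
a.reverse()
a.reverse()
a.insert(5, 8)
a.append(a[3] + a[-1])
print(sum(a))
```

46

insert 7 at 5 → [3, 4, 2, 3, 9, 7]
reverse → [7, 9, 3, 2, 4, 3]
reverse → [3, 4, 2, 3, 9, 7]
reverse → [7, 9, 3, 2, 4, 3]
reverse → [3, 4, 2, 3, 9, 7]
insert 8 at 5 → [3, 4, 2, 3, 9, 8, 7]
append a[3]+a[-1] = 3+7 = 10 → [3, 4, 2, 3, 9, 8, 7, 10]
sum = 46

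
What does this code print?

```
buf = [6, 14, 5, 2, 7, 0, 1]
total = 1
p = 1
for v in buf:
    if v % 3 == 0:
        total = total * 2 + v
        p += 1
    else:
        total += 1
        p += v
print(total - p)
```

-7

v=6: %3==0, total = 1*2+6 = 8; p=2
v=14: not %3==0, total = 8+1 = 9; p=16
v=5: not %3==0, total = 9+1 = 10; p=21
v=2: not %3==0, total = 10+1 = 11; p=23
v=7: not %3==0, total = 11+1 = 12; p=30
v=0: %3==0, total = 12*2+0 = 24; p=31
v=1: not %3==0, total = 24+1 = 25; p=32
total-p = 25-32 = -7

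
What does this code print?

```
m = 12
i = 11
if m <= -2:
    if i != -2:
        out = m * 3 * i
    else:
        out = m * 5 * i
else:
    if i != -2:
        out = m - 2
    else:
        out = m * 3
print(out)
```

m=12, i=11
m <= -2 is False; i != -2 is True
→ out = m - 2 = 10

10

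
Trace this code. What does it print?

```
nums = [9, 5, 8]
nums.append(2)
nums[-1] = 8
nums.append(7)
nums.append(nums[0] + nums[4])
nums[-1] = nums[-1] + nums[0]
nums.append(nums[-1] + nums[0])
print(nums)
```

append 2 → [9, 5, 8, 2]
nums[-1] = 8 → [9, 5, 8, 8]
append 7 → [9, 5, 8, 8, 7]
append nums[0]+nums[4] = 9+7 = 16 → [9, 5, 8, 8, 7, 16]
nums[-1] = nums[-1]+nums[0] = 16+9 = 25 → [9, 5, 8, 8, 7, 25]
append nums[-1]+nums[0] = 25+9 = 34 → [9, 5, 8, 8, 7, 25, 34]

[9, 5, 8, 8, 7, 25, 34]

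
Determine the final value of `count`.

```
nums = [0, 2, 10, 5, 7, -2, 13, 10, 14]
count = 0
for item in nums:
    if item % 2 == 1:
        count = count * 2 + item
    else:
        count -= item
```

item=0: not odd, count = 0-0 = 0
item=2: not odd, count = 0-2 = -2
item=10: not odd, count = (-2)-10 = -12
item=5: odd, count = (-12)*2+5 = -19
item=7: odd, count = (-19)*2+7 = -31
item=-2: not odd, count = (-31)-(-2) = -29
item=13: odd, count = (-29)*2+13 = -45
item=10: not odd, count = (-45)-10 = -55
item=14: not odd, count = (-55)-14 = -69

-69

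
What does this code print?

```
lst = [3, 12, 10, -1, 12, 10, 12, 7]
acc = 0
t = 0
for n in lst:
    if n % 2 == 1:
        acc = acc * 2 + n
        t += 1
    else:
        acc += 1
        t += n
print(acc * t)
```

1829

n=3: odd, acc = 0*2+3 = 3; t=1
n=12: not odd, acc = 3+1 = 4; t=13
n=10: not odd, acc = 4+1 = 5; t=23
n=-1: odd, acc = 5*2+(-1) = 9; t=24
n=12: not odd, acc = 9+1 = 10; t=36
n=10: not odd, acc = 10+1 = 11; t=46
n=12: not odd, acc = 11+1 = 12; t=58
n=7: odd, acc = 12*2+7 = 31; t=59
acc*t = 31*59 = 1829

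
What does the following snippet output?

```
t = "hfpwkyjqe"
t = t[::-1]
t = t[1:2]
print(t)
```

q

reverse → 'eqjykwpfh'
slice [1:2] → 'q'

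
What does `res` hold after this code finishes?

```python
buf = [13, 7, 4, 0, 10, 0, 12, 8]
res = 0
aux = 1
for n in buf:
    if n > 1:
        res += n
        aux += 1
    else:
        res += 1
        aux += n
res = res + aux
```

63

n=13: >1, res = 0+13 = 13; aux=2
n=7: >1, res = 13+7 = 20; aux=3
n=4: >1, res = 20+4 = 24; aux=4
n=0: not >1, res = 24+1 = 25; aux=4
n=10: >1, res = 25+10 = 35; aux=5
n=0: not >1, res = 35+1 = 36; aux=5
n=12: >1, res = 36+12 = 48; aux=6
n=8: >1, res = 48+8 = 56; aux=7
res+aux = 56+7 = 63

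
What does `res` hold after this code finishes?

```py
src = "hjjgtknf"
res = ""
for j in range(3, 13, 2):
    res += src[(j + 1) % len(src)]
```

j=3: add src[4]='t' → 't'
j=5: add src[6]='n' → 'tn'
j=7: add src[0]='h' → 'tnh'
j=9: add src[2]='j' → 'tnhj'
j=11: add src[4]='t' → 'tnhjt'

'tnhjt'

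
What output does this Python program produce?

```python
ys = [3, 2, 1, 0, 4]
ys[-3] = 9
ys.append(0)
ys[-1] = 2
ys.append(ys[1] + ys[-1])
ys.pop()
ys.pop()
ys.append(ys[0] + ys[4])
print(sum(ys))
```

ys[-3] = 9 → [3, 2, 9, 0, 4]
append 0 → [3, 2, 9, 0, 4, 0]
ys[-1] = 2 → [3, 2, 9, 0, 4, 2]
append ys[1]+ys[-1] = 2+2 = 4 → [3, 2, 9, 0, 4, 2, 4]
pop() removes 4 → [3, 2, 9, 0, 4, 2]
pop() removes 2 → [3, 2, 9, 0, 4]
append ys[0]+ys[4] = 3+4 = 7 → [3, 2, 9, 0, 4, 7]
sum = 25

25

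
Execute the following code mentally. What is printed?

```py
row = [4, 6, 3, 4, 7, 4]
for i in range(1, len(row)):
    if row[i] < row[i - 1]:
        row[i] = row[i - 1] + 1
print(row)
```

[4, 6, 7, 8, 9, 10]

i=1: 6>=4, unchanged → [4, 6, 3, 4, 7, 4]
i=2: 3<6, row[2] = 6+1 = 7 → [4, 6, 7, 4, 7, 4]
i=3: 4<7, row[3] = 7+1 = 8 → [4, 6, 7, 8, 7, 4]
i=4: 7<8, row[4] = 8+1 = 9 → [4, 6, 7, 8, 9, 4]
i=5: 4<9, row[5] = 9+1 = 10 → [4, 6, 7, 8, 9, 10]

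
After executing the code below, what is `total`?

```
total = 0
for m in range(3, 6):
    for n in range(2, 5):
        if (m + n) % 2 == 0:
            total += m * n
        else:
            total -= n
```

33

m=3,n=2: odd sum, total = 0-2 = -2
m=3,n=3: even sum, total = (-2)+9 = 7
m=3,n=4: odd sum, total = 7-4 = 3
m=4,n=2: even sum, total = 3+8 = 11
m=4,n=3: odd sum, total = 11-3 = 8
m=4,n=4: even sum, total = 8+16 = 24
m=5,n=2: odd sum, total = 24-2 = 22
m=5,n=3: even sum, total = 22+15 = 37
m=5,n=4: odd sum, total = 37-4 = 33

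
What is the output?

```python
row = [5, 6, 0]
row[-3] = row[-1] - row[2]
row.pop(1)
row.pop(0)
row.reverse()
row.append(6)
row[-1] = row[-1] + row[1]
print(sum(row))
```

row[-3] = row[-1]-row[2] = 0-0 = 0 → [0, 6, 0]
pop(1) removes 6 → [0, 0]
pop(0) removes 0 → [0]
reverse → [0]
append 6 → [0, 6]
row[-1] = row[-1]+row[1] = 6+6 = 12 → [0, 12]
sum = 12

12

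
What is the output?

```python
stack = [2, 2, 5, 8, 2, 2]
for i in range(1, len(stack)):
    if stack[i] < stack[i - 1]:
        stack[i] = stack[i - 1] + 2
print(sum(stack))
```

39

i=1: 2>=2, unchanged → [2, 2, 5, 8, 2, 2]
i=2: 5>=2, unchanged → [2, 2, 5, 8, 2, 2]
i=3: 8>=5, unchanged → [2, 2, 5, 8, 2, 2]
i=4: 2<8, stack[4] = 8+2 = 10 → [2, 2, 5, 8, 10, 2]
i=5: 2<10, stack[5] = 10+2 = 12 → [2, 2, 5, 8, 10, 12]
sum = 39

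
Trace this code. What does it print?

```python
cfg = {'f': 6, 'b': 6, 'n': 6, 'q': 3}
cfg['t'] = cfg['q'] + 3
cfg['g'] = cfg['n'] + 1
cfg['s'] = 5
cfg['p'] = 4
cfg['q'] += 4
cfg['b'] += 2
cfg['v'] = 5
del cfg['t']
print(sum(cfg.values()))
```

cfg['t'] = cfg['q']+3 = 6 → {'f': 6, 'b': 6, 'n': 6, 'q': 3, 't': 6}
cfg['g'] = cfg['n']+1 = 7 → {'f': 6, 'b': 6, 'n': 6, 'q': 3, 't': 6, 'g': 7}
cfg['s'] = 5 → {'f': 6, 'b': 6, 'n': 6, 'q': 3, 't': 6, 'g': 7, 's': 5}
cfg['p'] = 4 → {'f': 6, 'b': 6, 'n': 6, 'q': 3, 't': 6, 'g': 7, 's': 5, 'p': 4}
cfg['q'] = 3+4 = 7 → {'f': 6, 'b': 6, 'n': 6, 'q': 7, 't': 6, 'g': 7, 's': 5, 'p': 4}
cfg['b'] = 6+2 = 8 → {'f': 6, 'b': 8, 'n': 6, 'q': 7, 't': 6, 'g': 7, 's': 5, 'p': 4}
cfg['v'] = 5 → {'f': 6, 'b': 8, 'n': 6, 'q': 7, 't': 6, 'g': 7, 's': 5, 'p': 4, 'v': 5}
del 't' → {'f': 6, 'b': 8, 'n': 6, 'q': 7, 'g': 7, 's': 5, 'p': 4, 'v': 5}
sum of values = 48

48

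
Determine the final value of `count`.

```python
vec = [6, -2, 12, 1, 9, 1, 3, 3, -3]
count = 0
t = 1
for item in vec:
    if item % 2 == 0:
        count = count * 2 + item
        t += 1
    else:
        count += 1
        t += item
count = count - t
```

20

item=6: even, count = 0*2+6 = 6; t=2
item=-2: even, count = 6*2+(-2) = 10; t=3
item=12: even, count = 10*2+12 = 32; t=4
item=1: not even, count = 32+1 = 33; t=5
item=9: not even, count = 33+1 = 34; t=14
item=1: not even, count = 34+1 = 35; t=15
item=3: not even, count = 35+1 = 36; t=18
item=3: not even, count = 36+1 = 37; t=21
item=-3: not even, count = 37+1 = 38; t=18
count-t = 38-18 = 20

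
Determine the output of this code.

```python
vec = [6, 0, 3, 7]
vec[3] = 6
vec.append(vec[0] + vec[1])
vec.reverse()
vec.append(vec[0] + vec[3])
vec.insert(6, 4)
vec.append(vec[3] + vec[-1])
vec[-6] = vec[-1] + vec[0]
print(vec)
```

[6, 6, 10, 0, 6, 6, 4, 4]

vec[3] = 6 → [6, 0, 3, 6]
append vec[0]+vec[1] = 6+0 = 6 → [6, 0, 3, 6, 6]
reverse → [6, 6, 3, 0, 6]
append vec[0]+vec[3] = 6+0 = 6 → [6, 6, 3, 0, 6, 6]
insert 4 at 6 → [6, 6, 3, 0, 6, 6, 4]
append vec[3]+vec[-1] = 0+4 = 4 → [6, 6, 3, 0, 6, 6, 4, 4]
vec[-6] = vec[-1]+vec[0] = 4+6 = 10 → [6, 6, 10, 0, 6, 6, 4, 4]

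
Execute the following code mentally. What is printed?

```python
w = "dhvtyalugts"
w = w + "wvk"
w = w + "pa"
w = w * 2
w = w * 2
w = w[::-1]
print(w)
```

+ 'wvk' → 'dhvtyalugtswvk'
+ 'pa' → 'dhvtyalugtswvkpa'
repeat ×2 → 'dhvtyalugtswvkpadhvtyalugtswvkpa'
repeat ×2 → 'dhvtyalugtswvkpadhvtyalugtswvkpadhvtyalugtswvkpadhvtyalugtswvkpa'
reverse → 'apkvwstgulaytvhdapkvwstgulaytvhdapkvwstgulaytvhdapkvwstgulaytvhd'

apkvwstgulaytvhdapkvwstgulaytvhdapkvwstgulaytvhdapkvwstgulaytvhd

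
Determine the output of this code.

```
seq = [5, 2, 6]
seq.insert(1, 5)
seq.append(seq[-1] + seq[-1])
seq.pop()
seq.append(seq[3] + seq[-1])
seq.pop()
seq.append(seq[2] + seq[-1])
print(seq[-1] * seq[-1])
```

insert 5 at 1 → [5, 5, 2, 6]
append seq[-1]+seq[-1] = 6+6 = 12 → [5, 5, 2, 6, 12]
pop() removes 12 → [5, 5, 2, 6]
append seq[3]+seq[-1] = 6+6 = 12 → [5, 5, 2, 6, 12]
pop() removes 12 → [5, 5, 2, 6]
append seq[2]+seq[-1] = 2+6 = 8 → [5, 5, 2, 6, 8]
seq[-1]*seq[-1] = 8*8 = 64

64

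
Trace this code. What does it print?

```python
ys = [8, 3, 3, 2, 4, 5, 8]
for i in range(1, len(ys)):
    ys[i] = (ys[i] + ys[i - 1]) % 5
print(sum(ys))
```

17

i=1: ys[1] = (3+8)%5 = 1 → [8, 1, 3, 2, 4, 5, 8]
i=2: ys[2] = (3+1)%5 = 4 → [8, 1, 4, 2, 4, 5, 8]
i=3: ys[3] = (2+4)%5 = 1 → [8, 1, 4, 1, 4, 5, 8]
i=4: ys[4] = (4+1)%5 = 0 → [8, 1, 4, 1, 0, 5, 8]
i=5: ys[5] = (5+0)%5 = 0 → [8, 1, 4, 1, 0, 0, 8]
i=6: ys[6] = (8+0)%5 = 3 → [8, 1, 4, 1, 0, 0, 3]
sum = 17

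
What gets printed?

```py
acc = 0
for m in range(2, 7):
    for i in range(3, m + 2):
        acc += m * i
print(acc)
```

m=2,i=3: acc = 0+6 = 6
m=3,i=3: acc = 6+9 = 15
m=3,i=4: acc = 15+12 = 27
m=4,i=3: acc = 27+12 = 39
m=4,i=4: acc = 39+16 = 55
m=4,i=5: acc = 55+20 = 75
m=5,i=3: acc = 75+15 = 90
m=5,i=4: acc = 90+20 = 110
m=5,i=5: acc = 110+25 = 135
m=5,i=6: acc = 135+30 = 165
m=6,i=3: acc = 165+18 = 183
m=6,i=4: acc = 183+24 = 207
m=6,i=5: acc = 207+30 = 237
m=6,i=6: acc = 237+36 = 273
m=6,i=7: acc = 273+42 = 315

315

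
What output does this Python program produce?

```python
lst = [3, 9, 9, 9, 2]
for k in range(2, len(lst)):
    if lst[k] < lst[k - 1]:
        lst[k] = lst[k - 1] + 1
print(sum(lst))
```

40

k=2: 9>=9, unchanged → [3, 9, 9, 9, 2]
k=3: 9>=9, unchanged → [3, 9, 9, 9, 2]
k=4: 2<9, lst[4] = 9+1 = 10 → [3, 9, 9, 9, 10]
sum = 40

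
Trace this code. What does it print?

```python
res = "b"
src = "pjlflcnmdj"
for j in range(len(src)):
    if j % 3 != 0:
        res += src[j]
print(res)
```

bjllcmd

j=0: skip
j=1: add 'j' → 'bj'
j=2: add 'l' → 'bjl'
j=3: skip
j=4: add 'l' → 'bjll'
j=5: add 'c' → 'bjllc'
j=6: skip
j=7: add 'm' → 'bjllcm'
j=8: add 'd' → 'bjllcmd'
j=9: skip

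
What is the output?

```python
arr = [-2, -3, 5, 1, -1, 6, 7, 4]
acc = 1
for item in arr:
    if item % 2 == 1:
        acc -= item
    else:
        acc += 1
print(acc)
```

item=-2: not odd, acc = 1+1 = 2
item=-3: odd, acc = 2-(-3) = 5
item=5: odd, acc = 5-5 = 0
item=1: odd, acc = 0-1 = -1
item=-1: odd, acc = (-1)-(-1) = 0
item=6: not odd, acc = 0+1 = 1
item=7: odd, acc = 1-7 = -6
item=4: not odd, acc = (-6)+1 = -5

-5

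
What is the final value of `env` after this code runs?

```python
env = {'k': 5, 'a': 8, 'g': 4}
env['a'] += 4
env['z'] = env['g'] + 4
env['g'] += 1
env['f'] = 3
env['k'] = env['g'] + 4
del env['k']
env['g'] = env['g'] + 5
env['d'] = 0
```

{'a': 12, 'g': 10, 'z': 8, 'f': 3, 'd': 0}

env['a'] = 8+4 = 12 → {'k': 5, 'a': 12, 'g': 4}
env['z'] = env['g']+4 = 8 → {'k': 5, 'a': 12, 'g': 4, 'z': 8}
env['g'] = 4+1 = 5 → {'k': 5, 'a': 12, 'g': 5, 'z': 8}
env['f'] = 3 → {'k': 5, 'a': 12, 'g': 5, 'z': 8, 'f': 3}
env['k'] = env['g']+4 = 9 → {'k': 9, 'a': 12, 'g': 5, 'z': 8, 'f': 3}
del 'k' → {'a': 12, 'g': 5, 'z': 8, 'f': 3}
env['g'] = env['g']+5 = 10 → {'a': 12, 'g': 10, 'z': 8, 'f': 3}
env['d'] = 0 → {'a': 12, 'g': 10, 'z': 8, 'f': 3, 'd': 0}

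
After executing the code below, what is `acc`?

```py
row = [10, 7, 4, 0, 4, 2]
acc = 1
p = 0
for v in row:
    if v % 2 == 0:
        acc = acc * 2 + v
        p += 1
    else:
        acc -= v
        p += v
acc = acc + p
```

134

v=10: even, acc = 1*2+10 = 12; p=1
v=7: not even, acc = 12-7 = 5; p=8
v=4: even, acc = 5*2+4 = 14; p=9
v=0: even, acc = 14*2+0 = 28; p=10
v=4: even, acc = 28*2+4 = 60; p=11
v=2: even, acc = 60*2+2 = 122; p=12
acc+p = 122+12 = 134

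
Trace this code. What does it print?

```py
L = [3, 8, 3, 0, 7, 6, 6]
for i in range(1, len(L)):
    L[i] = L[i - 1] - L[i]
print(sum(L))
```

i=1: L[1] = 3-8 = -5 → [3, -5, 3, 0, 7, 6, 6]
i=2: L[2] = (-5)-3 = -8 → [3, -5, -8, 0, 7, 6, 6]
i=3: L[3] = (-8)-0 = -8 → [3, -5, -8, -8, 7, 6, 6]
i=4: L[4] = (-8)-7 = -15 → [3, -5, -8, -8, -15, 6, 6]
i=5: L[5] = (-15)-6 = -21 → [3, -5, -8, -8, -15, -21, 6]
i=6: L[6] = (-21)-6 = -27 → [3, -5, -8, -8, -15, -21, -27]
sum = -81

-81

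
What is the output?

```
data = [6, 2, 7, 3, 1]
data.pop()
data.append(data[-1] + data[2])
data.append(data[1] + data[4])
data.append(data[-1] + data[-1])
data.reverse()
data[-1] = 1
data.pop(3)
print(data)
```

[24, 12, 10, 7, 2, 1]

pop() removes 1 → [6, 2, 7, 3]
append data[-1]+data[2] = 3+7 = 10 → [6, 2, 7, 3, 10]
append data[1]+data[4] = 2+10 = 12 → [6, 2, 7, 3, 10, 12]
append data[-1]+data[-1] = 12+12 = 24 → [6, 2, 7, 3, 10, 12, 24]
reverse → [24, 12, 10, 3, 7, 2, 6]
data[-1] = 1 → [24, 12, 10, 3, 7, 2, 1]
pop(3) removes 3 → [24, 12, 10, 7, 2, 1]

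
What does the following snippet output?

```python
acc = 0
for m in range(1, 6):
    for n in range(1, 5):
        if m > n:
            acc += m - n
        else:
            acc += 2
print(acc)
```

m=1,n=1: not 1>1, acc = 0+2 = 2
m=1,n=2: not 1>2, acc = 2+2 = 4
m=1,n=3: not 1>3, acc = 4+2 = 6
m=1,n=4: not 1>4, acc = 6+2 = 8
m=2,n=1: 2>1, acc = 8+1 = 9
m=2,n=2: not 2>2, acc = 9+2 = 11
m=2,n=3: not 2>3, acc = 11+2 = 13
m=2,n=4: not 2>4, acc = 13+2 = 15
m=3,n=1: 3>1, acc = 15+2 = 17
m=3,n=2: 3>2, acc = 17+1 = 18
m=3,n=3: not 3>3, acc = 18+2 = 20
m=3,n=4: not 3>4, acc = 20+2 = 22
m=4,n=1: 4>1, acc = 22+3 = 25
m=4,n=2: 4>2, acc = 25+2 = 27
m=4,n=3: 4>3, acc = 27+1 = 28
m=4,n=4: not 4>4, acc = 28+2 = 30
m=5,n=1: 5>1, acc = 30+4 = 34
m=5,n=2: 5>2, acc = 34+3 = 37
m=5,n=3: 5>3, acc = 37+2 = 39
m=5,n=4: 5>4, acc = 39+1 = 40

40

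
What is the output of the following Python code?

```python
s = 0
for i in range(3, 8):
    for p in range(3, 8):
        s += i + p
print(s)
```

i=3,p=3: s = 0+6 = 6
i=3,p=4: s = 6+7 = 13
i=3,p=5: s = 13+8 = 21
i=3,p=6: s = 21+9 = 30
i=3,p=7: s = 30+10 = 40
i=4,p=3: s = 40+7 = 47
i=4,p=4: s = 47+8 = 55
i=4,p=5: s = 55+9 = 64
i=4,p=6: s = 64+10 = 74
i=4,p=7: s = 74+11 = 85
i=5,p=3: s = 85+8 = 93
i=5,p=4: s = 93+9 = 102
i=5,p=5: s = 102+10 = 112
i=5,p=6: s = 112+11 = 123
i=5,p=7: s = 123+12 = 135
i=6,p=3: s = 135+9 = 144
i=6,p=4: s = 144+10 = 154
i=6,p=5: s = 154+11 = 165
i=6,p=6: s = 165+12 = 177
i=6,p=7: s = 177+13 = 190
i=7,p=3: s = 190+10 = 200
i=7,p=4: s = 200+11 = 211
i=7,p=5: s = 211+12 = 223
i=7,p=6: s = 223+13 = 236
i=7,p=7: s = 236+14 = 250

250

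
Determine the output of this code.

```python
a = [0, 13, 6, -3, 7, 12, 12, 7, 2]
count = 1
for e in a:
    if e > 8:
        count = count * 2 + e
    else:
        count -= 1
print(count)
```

74

e=0: not >8, count = 1-1 = 0
e=13: >8, count = 0*2+13 = 13
e=6: not >8, count = 13-1 = 12
e=-3: not >8, count = 12-1 = 11
e=7: not >8, count = 11-1 = 10
e=12: >8, count = 10*2+12 = 32
e=12: >8, count = 32*2+12 = 76
e=7: not >8, count = 76-1 = 75
e=2: not >8, count = 75-1 = 74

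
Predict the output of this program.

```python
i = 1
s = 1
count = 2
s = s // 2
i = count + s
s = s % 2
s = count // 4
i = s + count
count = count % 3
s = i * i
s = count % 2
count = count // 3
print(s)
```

0

s = 1//2 = 0
i = 2+0 = 2
s = 0%2 = 0
s = 2//4 = 0
i = 0+2 = 2
count = 2%3 = 2
s = 2*2 = 4
s = 2%2 = 0
count = 2//3 = 0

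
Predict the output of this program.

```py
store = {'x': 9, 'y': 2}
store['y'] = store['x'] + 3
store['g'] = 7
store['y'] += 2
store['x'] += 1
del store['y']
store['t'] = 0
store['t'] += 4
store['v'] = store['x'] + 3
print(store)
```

{'x': 10, 'g': 7, 't': 4, 'v': 13}

store['y'] = store['x']+3 = 12 → {'x': 9, 'y': 12}
store['g'] = 7 → {'x': 9, 'y': 12, 'g': 7}
store['y'] = 12+2 = 14 → {'x': 9, 'y': 14, 'g': 7}
store['x'] = 9+1 = 10 → {'x': 10, 'y': 14, 'g': 7}
del 'y' → {'x': 10, 'g': 7}
store['t'] = 0 → {'x': 10, 'g': 7, 't': 0}
store['t'] = 0+4 = 4 → {'x': 10, 'g': 7, 't': 4}
store['v'] = store['x']+3 = 13 → {'x': 10, 'g': 7, 't': 4, 'v': 13}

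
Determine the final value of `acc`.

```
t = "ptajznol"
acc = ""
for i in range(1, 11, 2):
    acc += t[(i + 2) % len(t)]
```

i=1: add t[3]='j' → 'j'
i=3: add t[5]='n' → 'jn'
i=5: add t[7]='l' → 'jnl'
i=7: add t[1]='t' → 'jnlt'
i=9: add t[3]='j' → 'jnltj'

'jnltj'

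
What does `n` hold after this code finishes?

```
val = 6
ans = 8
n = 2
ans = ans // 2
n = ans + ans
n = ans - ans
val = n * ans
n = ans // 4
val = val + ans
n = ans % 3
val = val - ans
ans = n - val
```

ans = 8//2 = 4
n = 4+4 = 8
n = 4-4 = 0
val = 0*4 = 0
n = 4//4 = 1
val = 0+4 = 4
n = 4%3 = 1
val = 4-4 = 0
ans = 1-0 = 1

1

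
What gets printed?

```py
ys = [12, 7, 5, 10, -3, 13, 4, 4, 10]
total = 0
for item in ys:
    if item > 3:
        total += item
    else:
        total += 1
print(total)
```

item=12: >3, total = 0+12 = 12
item=7: >3, total = 12+7 = 19
item=5: >3, total = 19+5 = 24
item=10: >3, total = 24+10 = 34
item=-3: not >3, total = 34+1 = 35
item=13: >3, total = 35+13 = 48
item=4: >3, total = 48+4 = 52
item=4: >3, total = 52+4 = 56
item=10: >3, total = 56+10 = 66

66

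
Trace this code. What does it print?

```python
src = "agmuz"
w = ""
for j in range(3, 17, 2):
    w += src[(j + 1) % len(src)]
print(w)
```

j=3: add src[4]='z' → 'z'
j=5: add src[1]='g' → 'zg'
j=7: add src[3]='u' → 'zgu'
j=9: add src[0]='a' → 'zgua'
j=11: add src[2]='m' → 'zguam'
j=13: add src[4]='z' → 'zguamz'
j=15: add src[1]='g' → 'zguamzg'

zguamzg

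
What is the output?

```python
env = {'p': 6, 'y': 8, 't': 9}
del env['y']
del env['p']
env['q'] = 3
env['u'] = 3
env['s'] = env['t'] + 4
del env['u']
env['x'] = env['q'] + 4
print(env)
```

{'t': 9, 'q': 3, 's': 13, 'x': 7}

del 'y' → {'p': 6, 't': 9}
del 'p' → {'t': 9}
env['q'] = 3 → {'t': 9, 'q': 3}
env['u'] = 3 → {'t': 9, 'q': 3, 'u': 3}
env['s'] = env['t']+4 = 13 → {'t': 9, 'q': 3, 'u': 3, 's': 13}
del 'u' → {'t': 9, 'q': 3, 's': 13}
env['x'] = env['q']+4 = 7 → {'t': 9, 'q': 3, 's': 13, 'x': 7}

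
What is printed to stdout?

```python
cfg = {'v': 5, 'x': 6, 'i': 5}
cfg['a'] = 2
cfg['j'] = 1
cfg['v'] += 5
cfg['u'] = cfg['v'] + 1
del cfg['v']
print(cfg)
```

{'x': 6, 'i': 5, 'a': 2, 'j': 1, 'u': 11}

cfg['a'] = 2 → {'v': 5, 'x': 6, 'i': 5, 'a': 2}
cfg['j'] = 1 → {'v': 5, 'x': 6, 'i': 5, 'a': 2, 'j': 1}
cfg['v'] = 5+5 = 10 → {'v': 10, 'x': 6, 'i': 5, 'a': 2, 'j': 1}
cfg['u'] = cfg['v']+1 = 11 → {'v': 10, 'x': 6, 'i': 5, 'a': 2, 'j': 1, 'u': 11}
del 'v' → {'x': 6, 'i': 5, 'a': 2, 'j': 1, 'u': 11}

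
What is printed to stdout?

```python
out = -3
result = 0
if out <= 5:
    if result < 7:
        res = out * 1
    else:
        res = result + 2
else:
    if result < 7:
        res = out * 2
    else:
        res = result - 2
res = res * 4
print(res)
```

-12

out=-3, result=0
out <= 5 is True; result < 7 is True
→ res = out * 1 = -3
res = (-3)*4 = -12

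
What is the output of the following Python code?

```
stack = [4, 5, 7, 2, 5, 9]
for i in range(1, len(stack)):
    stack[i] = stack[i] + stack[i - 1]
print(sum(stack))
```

102

i=1: stack[1] = 5+4 = 9 → [4, 9, 7, 2, 5, 9]
i=2: stack[2] = 7+9 = 16 → [4, 9, 16, 2, 5, 9]
i=3: stack[3] = 2+16 = 18 → [4, 9, 16, 18, 5, 9]
i=4: stack[4] = 5+18 = 23 → [4, 9, 16, 18, 23, 9]
i=5: stack[5] = 9+23 = 32 → [4, 9, 16, 18, 23, 32]
sum = 102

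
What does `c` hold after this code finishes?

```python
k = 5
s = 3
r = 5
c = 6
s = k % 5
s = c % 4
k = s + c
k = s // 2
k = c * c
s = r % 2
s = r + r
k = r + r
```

6

s = 5%5 = 0
s = 6%4 = 2
k = 2+6 = 8
k = 2//2 = 1
k = 6*6 = 36
s = 5%2 = 1
s = 5+5 = 10
k = 5+5 = 10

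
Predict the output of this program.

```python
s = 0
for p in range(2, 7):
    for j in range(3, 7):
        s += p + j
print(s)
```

170

p=2,j=3: s = 0+5 = 5
p=2,j=4: s = 5+6 = 11
p=2,j=5: s = 11+7 = 18
p=2,j=6: s = 18+8 = 26
p=3,j=3: s = 26+6 = 32
p=3,j=4: s = 32+7 = 39
p=3,j=5: s = 39+8 = 47
p=3,j=6: s = 47+9 = 56
p=4,j=3: s = 56+7 = 63
p=4,j=4: s = 63+8 = 71
p=4,j=5: s = 71+9 = 80
p=4,j=6: s = 80+10 = 90
p=5,j=3: s = 90+8 = 98
p=5,j=4: s = 98+9 = 107
p=5,j=5: s = 107+10 = 117
p=5,j=6: s = 117+11 = 128
p=6,j=3: s = 128+9 = 137
p=6,j=4: s = 137+10 = 147
p=6,j=5: s = 147+11 = 158
p=6,j=6: s = 158+12 = 170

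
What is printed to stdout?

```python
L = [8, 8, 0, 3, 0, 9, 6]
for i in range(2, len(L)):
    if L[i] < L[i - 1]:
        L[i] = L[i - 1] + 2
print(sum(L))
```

86

i=2: 0<8, L[2] = 8+2 = 10 → [8, 8, 10, 3, 0, 9, 6]
i=3: 3<10, L[3] = 10+2 = 12 → [8, 8, 10, 12, 0, 9, 6]
i=4: 0<12, L[4] = 12+2 = 14 → [8, 8, 10, 12, 14, 9, 6]
i=5: 9<14, L[5] = 14+2 = 16 → [8, 8, 10, 12, 14, 16, 6]
i=6: 6<16, L[6] = 16+2 = 18 → [8, 8, 10, 12, 14, 16, 18]
sum = 86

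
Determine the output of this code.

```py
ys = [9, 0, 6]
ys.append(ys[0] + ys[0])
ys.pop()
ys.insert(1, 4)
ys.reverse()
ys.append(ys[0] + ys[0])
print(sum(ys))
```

append ys[0]+ys[0] = 9+9 = 18 → [9, 0, 6, 18]
pop() removes 18 → [9, 0, 6]
insert 4 at 1 → [9, 4, 0, 6]
reverse → [6, 0, 4, 9]
append ys[0]+ys[0] = 6+6 = 12 → [6, 0, 4, 9, 12]
sum = 31

31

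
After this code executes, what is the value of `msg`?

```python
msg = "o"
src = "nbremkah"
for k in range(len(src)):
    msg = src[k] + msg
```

k=0: prepend 'n' → 'no'
k=1: prepend 'b' → 'bno'
k=2: prepend 'r' → 'rbno'
k=3: prepend 'e' → 'erbno'
k=4: prepend 'm' → 'merbno'
k=5: prepend 'k' → 'kmerbno'
k=6: prepend 'a' → 'akmerbno'
k=7: prepend 'h' → 'hakmerbno'

'hakmerbno'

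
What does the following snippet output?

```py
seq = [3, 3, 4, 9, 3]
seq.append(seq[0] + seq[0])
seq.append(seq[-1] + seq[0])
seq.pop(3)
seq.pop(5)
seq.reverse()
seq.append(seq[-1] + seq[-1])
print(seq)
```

append seq[0]+seq[0] = 3+3 = 6 → [3, 3, 4, 9, 3, 6]
append seq[-1]+seq[0] = 6+3 = 9 → [3, 3, 4, 9, 3, 6, 9]
pop(3) removes 9 → [3, 3, 4, 3, 6, 9]
pop(5) removes 9 → [3, 3, 4, 3, 6]
reverse → [6, 3, 4, 3, 3]
append seq[-1]+seq[-1] = 3+3 = 6 → [6, 3, 4, 3, 3, 6]

[6, 3, 4, 3, 3, 6]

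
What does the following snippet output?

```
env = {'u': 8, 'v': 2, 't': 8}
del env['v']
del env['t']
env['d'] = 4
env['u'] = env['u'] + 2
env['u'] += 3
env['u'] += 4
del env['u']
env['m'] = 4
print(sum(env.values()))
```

8

del 'v' → {'u': 8, 't': 8}
del 't' → {'u': 8}
env['d'] = 4 → {'u': 8, 'd': 4}
env['u'] = env['u']+2 = 10 → {'u': 10, 'd': 4}
env['u'] = 10+3 = 13 → {'u': 13, 'd': 4}
env['u'] = 13+4 = 17 → {'u': 17, 'd': 4}
del 'u' → {'d': 4}
env['m'] = 4 → {'d': 4, 'm': 4}
sum of values = 8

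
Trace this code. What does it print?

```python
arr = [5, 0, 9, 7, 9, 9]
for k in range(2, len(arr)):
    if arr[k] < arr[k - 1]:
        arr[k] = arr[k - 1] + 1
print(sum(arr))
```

47

k=2: 9>=0, unchanged → [5, 0, 9, 7, 9, 9]
k=3: 7<9, arr[3] = 9+1 = 10 → [5, 0, 9, 10, 9, 9]
k=4: 9<10, arr[4] = 10+1 = 11 → [5, 0, 9, 10, 11, 9]
k=5: 9<11, arr[5] = 11+1 = 12 → [5, 0, 9, 10, 11, 12]
sum = 47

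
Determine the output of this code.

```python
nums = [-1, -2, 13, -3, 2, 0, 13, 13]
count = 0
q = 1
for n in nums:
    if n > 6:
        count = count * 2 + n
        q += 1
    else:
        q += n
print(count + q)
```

n=-1: not >6; q=0
n=-2: not >6; q=-2
n=13: >6, count = 0*2+13 = 13; q=-1
n=-3: not >6; q=-4
n=2: not >6; q=-2
n=0: not >6; q=-2
n=13: >6, count = 13*2+13 = 39; q=-1
n=13: >6, count = 39*2+13 = 91; q=0
count+q = 91+0 = 91

91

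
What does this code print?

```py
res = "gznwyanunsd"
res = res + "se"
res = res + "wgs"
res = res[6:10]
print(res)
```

nuns

+ 'se' → 'gznwyanunsdse'
+ 'wgs' → 'gznwyanunsdsewgs'
slice [6:10] → 'nuns'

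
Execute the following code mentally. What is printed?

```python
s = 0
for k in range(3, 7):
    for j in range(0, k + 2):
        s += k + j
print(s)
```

196

k=3,j=0: s = 0+3 = 3
k=3,j=1: s = 3+4 = 7
k=3,j=2: s = 7+5 = 12
k=3,j=3: s = 12+6 = 18
k=3,j=4: s = 18+7 = 25
k=4,j=0: s = 25+4 = 29
k=4,j=1: s = 29+5 = 34
k=4,j=2: s = 34+6 = 40
k=4,j=3: s = 40+7 = 47
k=4,j=4: s = 47+8 = 55
k=4,j=5: s = 55+9 = 64
k=5,j=0: s = 64+5 = 69
k=5,j=1: s = 69+6 = 75
k=5,j=2: s = 75+7 = 82
k=5,j=3: s = 82+8 = 90
k=5,j=4: s = 90+9 = 99
k=5,j=5: s = 99+10 = 109
k=5,j=6: s = 109+11 = 120
k=6,j=0: s = 120+6 = 126
k=6,j=1: s = 126+7 = 133
k=6,j=2: s = 133+8 = 141
k=6,j=3: s = 141+9 = 150
k=6,j=4: s = 150+10 = 160
k=6,j=5: s = 160+11 = 171
k=6,j=6: s = 171+12 = 183
k=6,j=7: s = 183+13 = 196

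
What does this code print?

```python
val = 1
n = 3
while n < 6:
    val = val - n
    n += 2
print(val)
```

n=3: val = 1-3 = -2
n=5: val = (-2)-5 = -7

-7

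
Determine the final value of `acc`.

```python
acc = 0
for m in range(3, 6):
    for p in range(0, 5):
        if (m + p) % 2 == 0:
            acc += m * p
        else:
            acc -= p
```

40

m=3,p=0: odd sum, acc = 0-0 = 0
m=3,p=1: even sum, acc = 0+3 = 3
m=3,p=2: odd sum, acc = 3-2 = 1
m=3,p=3: even sum, acc = 1+9 = 10
m=3,p=4: odd sum, acc = 10-4 = 6
m=4,p=0: even sum, acc = 6+0 = 6
m=4,p=1: odd sum, acc = 6-1 = 5
m=4,p=2: even sum, acc = 5+8 = 13
m=4,p=3: odd sum, acc = 13-3 = 10
m=4,p=4: even sum, acc = 10+16 = 26
m=5,p=0: odd sum, acc = 26-0 = 26
m=5,p=1: even sum, acc = 26+5 = 31
m=5,p=2: odd sum, acc = 31-2 = 29
m=5,p=3: even sum, acc = 29+15 = 44
m=5,p=4: odd sum, acc = 44-4 = 40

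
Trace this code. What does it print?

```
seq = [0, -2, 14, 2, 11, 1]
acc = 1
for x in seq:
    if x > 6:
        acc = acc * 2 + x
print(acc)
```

x=0: not >6
x=-2: not >6
x=14: >6, acc = 1*2+14 = 16
x=2: not >6
x=11: >6, acc = 16*2+11 = 43
x=1: not >6

43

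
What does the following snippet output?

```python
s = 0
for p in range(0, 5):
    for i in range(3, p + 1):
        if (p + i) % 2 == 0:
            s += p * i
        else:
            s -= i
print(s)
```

p=3,i=3: even sum, s = 0+9 = 9
p=4,i=3: odd sum, s = 9-3 = 6
p=4,i=4: even sum, s = 6+16 = 22

22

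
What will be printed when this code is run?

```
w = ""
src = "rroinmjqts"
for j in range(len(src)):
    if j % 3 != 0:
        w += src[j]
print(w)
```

ronmqt

j=0: skip
j=1: add 'r' → 'r'
j=2: add 'o' → 'ro'
j=3: skip
j=4: add 'n' → 'ron'
j=5: add 'm' → 'ronm'
j=6: skip
j=7: add 'q' → 'ronmq'
j=8: add 't' → 'ronmqt'
j=9: skip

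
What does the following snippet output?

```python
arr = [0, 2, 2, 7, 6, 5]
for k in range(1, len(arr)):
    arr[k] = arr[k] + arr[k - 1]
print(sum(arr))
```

56

k=1: arr[1] = 2+0 = 2 → [0, 2, 2, 7, 6, 5]
k=2: arr[2] = 2+2 = 4 → [0, 2, 4, 7, 6, 5]
k=3: arr[3] = 7+4 = 11 → [0, 2, 4, 11, 6, 5]
k=4: arr[4] = 6+11 = 17 → [0, 2, 4, 11, 17, 5]
k=5: arr[5] = 5+17 = 22 → [0, 2, 4, 11, 17, 22]
sum = 56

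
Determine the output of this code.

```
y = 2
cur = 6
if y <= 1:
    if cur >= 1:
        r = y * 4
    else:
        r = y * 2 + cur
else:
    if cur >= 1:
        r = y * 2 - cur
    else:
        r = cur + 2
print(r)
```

y=2, cur=6
y <= 1 is False; cur >= 1 is True
→ r = y * 2 - cur = -2

-2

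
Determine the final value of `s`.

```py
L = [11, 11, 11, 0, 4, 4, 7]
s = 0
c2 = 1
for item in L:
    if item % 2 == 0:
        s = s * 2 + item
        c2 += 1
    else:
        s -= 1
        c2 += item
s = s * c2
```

item=11: not even, s = 0-1 = -1; c2=12
item=11: not even, s = (-1)-1 = -2; c2=23
item=11: not even, s = (-2)-1 = -3; c2=34
item=0: even, s = (-3)*2+0 = -6; c2=35
item=4: even, s = (-6)*2+4 = -8; c2=36
item=4: even, s = (-8)*2+4 = -12; c2=37
item=7: not even, s = (-12)-1 = -13; c2=44
s*c2 = (-13)*44 = -572

-572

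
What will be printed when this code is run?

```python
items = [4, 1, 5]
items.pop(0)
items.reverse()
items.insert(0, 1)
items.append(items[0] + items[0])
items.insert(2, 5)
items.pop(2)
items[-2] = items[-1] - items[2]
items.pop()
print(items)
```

pop(0) removes 4 → [1, 5]
reverse → [5, 1]
insert 1 at 0 → [1, 5, 1]
append items[0]+items[0] = 1+1 = 2 → [1, 5, 1, 2]
insert 5 at 2 → [1, 5, 5, 1, 2]
pop(2) removes 5 → [1, 5, 1, 2]
items[-2] = items[-1]-items[2] = 2-1 = 1 → [1, 5, 1, 2]
pop() removes 2 → [1, 5, 1]

[1, 5, 1]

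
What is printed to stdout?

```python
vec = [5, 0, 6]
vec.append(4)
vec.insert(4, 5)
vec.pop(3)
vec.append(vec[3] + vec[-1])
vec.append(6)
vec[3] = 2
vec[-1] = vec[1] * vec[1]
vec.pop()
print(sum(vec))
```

23

append 4 → [5, 0, 6, 4]
insert 5 at 4 → [5, 0, 6, 4, 5]
pop(3) removes 4 → [5, 0, 6, 5]
append vec[3]+vec[-1] = 5+5 = 10 → [5, 0, 6, 5, 10]
append 6 → [5, 0, 6, 5, 10, 6]
vec[3] = 2 → [5, 0, 6, 2, 10, 6]
vec[-1] = vec[1]*vec[1] = 0*0 = 0 → [5, 0, 6, 2, 10, 0]
pop() removes 0 → [5, 0, 6, 2, 10]
sum = 23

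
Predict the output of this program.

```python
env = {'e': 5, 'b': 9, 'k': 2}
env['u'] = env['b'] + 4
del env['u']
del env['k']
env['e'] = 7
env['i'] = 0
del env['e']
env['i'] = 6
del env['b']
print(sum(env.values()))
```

env['u'] = env['b']+4 = 13 → {'e': 5, 'b': 9, 'k': 2, 'u': 13}
del 'u' → {'e': 5, 'b': 9, 'k': 2}
del 'k' → {'e': 5, 'b': 9}
env['e'] = 7 → {'e': 7, 'b': 9}
env['i'] = 0 → {'e': 7, 'b': 9, 'i': 0}
del 'e' → {'b': 9, 'i': 0}
env['i'] = 6 → {'b': 9, 'i': 6}
del 'b' → {'i': 6}
sum of values = 6

6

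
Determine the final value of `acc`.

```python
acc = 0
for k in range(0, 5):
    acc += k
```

k=0: acc = 0+0 = 0
k=1: acc = 0+1 = 1
k=2: acc = 1+2 = 3
k=3: acc = 3+3 = 6
k=4: acc = 6+4 = 10

10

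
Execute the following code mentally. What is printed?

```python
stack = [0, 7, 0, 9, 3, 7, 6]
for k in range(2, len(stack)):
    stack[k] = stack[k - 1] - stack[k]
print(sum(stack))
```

-23

k=2: stack[2] = 7-0 = 7 → [0, 7, 7, 9, 3, 7, 6]
k=3: stack[3] = 7-9 = -2 → [0, 7, 7, -2, 3, 7, 6]
k=4: stack[4] = (-2)-3 = -5 → [0, 7, 7, -2, -5, 7, 6]
k=5: stack[5] = (-5)-7 = -12 → [0, 7, 7, -2, -5, -12, 6]
k=6: stack[6] = (-12)-6 = -18 → [0, 7, 7, -2, -5, -12, -18]
sum = -23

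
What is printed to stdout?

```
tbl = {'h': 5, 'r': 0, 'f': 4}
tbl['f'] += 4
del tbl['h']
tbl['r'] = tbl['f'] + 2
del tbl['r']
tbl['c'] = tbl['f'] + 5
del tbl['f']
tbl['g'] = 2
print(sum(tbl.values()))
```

tbl['f'] = 4+4 = 8 → {'h': 5, 'r': 0, 'f': 8}
del 'h' → {'r': 0, 'f': 8}
tbl['r'] = tbl['f']+2 = 10 → {'r': 10, 'f': 8}
del 'r' → {'f': 8}
tbl['c'] = tbl['f']+5 = 13 → {'f': 8, 'c': 13}
del 'f' → {'c': 13}
tbl['g'] = 2 → {'c': 13, 'g': 2}
sum of values = 15

15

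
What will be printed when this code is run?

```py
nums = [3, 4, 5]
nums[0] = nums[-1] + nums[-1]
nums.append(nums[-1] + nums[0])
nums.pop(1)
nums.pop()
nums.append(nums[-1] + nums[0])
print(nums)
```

[10, 5, 15]

nums[0] = nums[-1]+nums[-1] = 5+5 = 10 → [10, 4, 5]
append nums[-1]+nums[0] = 5+10 = 15 → [10, 4, 5, 15]
pop(1) removes 4 → [10, 5, 15]
pop() removes 15 → [10, 5]
append nums[-1]+nums[0] = 5+10 = 15 → [10, 5, 15]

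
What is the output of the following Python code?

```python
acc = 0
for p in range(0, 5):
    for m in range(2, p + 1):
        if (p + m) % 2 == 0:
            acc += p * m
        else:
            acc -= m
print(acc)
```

p=2,m=2: even sum, acc = 0+4 = 4
p=3,m=2: odd sum, acc = 4-2 = 2
p=3,m=3: even sum, acc = 2+9 = 11
p=4,m=2: even sum, acc = 11+8 = 19
p=4,m=3: odd sum, acc = 19-3 = 16
p=4,m=4: even sum, acc = 16+16 = 32

32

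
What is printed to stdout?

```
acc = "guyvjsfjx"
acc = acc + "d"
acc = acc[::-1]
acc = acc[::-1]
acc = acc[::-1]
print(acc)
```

dxjfsjvyug

+ 'd' → 'guyvjsfjxd'
reverse → 'dxjfsjvyug'
reverse → 'guyvjsfjxd'
reverse → 'dxjfsjvyug'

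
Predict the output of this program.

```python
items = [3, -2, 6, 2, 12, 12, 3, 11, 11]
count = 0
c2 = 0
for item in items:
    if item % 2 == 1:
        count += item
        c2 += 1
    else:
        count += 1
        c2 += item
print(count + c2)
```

67

item=3: odd, count = 0+3 = 3; c2=1
item=-2: not odd, count = 3+1 = 4; c2=-1
item=6: not odd, count = 4+1 = 5; c2=5
item=2: not odd, count = 5+1 = 6; c2=7
item=12: not odd, count = 6+1 = 7; c2=19
item=12: not odd, count = 7+1 = 8; c2=31
item=3: odd, count = 8+3 = 11; c2=32
item=11: odd, count = 11+11 = 22; c2=33
item=11: odd, count = 22+11 = 33; c2=34
count+c2 = 33+34 = 67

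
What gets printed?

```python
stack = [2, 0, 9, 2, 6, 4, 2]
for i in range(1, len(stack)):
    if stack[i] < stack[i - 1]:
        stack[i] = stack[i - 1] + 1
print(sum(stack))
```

60

i=1: 0<2, stack[1] = 2+1 = 3 → [2, 3, 9, 2, 6, 4, 2]
i=2: 9>=3, unchanged → [2, 3, 9, 2, 6, 4, 2]
i=3: 2<9, stack[3] = 9+1 = 10 → [2, 3, 9, 10, 6, 4, 2]
i=4: 6<10, stack[4] = 10+1 = 11 → [2, 3, 9, 10, 11, 4, 2]
i=5: 4<11, stack[5] = 11+1 = 12 → [2, 3, 9, 10, 11, 12, 2]
i=6: 2<12, stack[6] = 12+1 = 13 → [2, 3, 9, 10, 11, 12, 13]
sum = 60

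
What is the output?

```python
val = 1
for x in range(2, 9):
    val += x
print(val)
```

36

x=2: val = 1+2 = 3
x=3: val = 3+3 = 6
x=4: val = 6+4 = 10
x=5: val = 10+5 = 15
x=6: val = 15+6 = 21
x=7: val = 21+7 = 28
x=8: val = 28+8 = 36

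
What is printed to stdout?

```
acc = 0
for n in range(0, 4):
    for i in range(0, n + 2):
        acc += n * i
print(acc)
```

45

n=0,i=0: acc = 0+0 = 0
n=0,i=1: acc = 0+0 = 0
n=1,i=0: acc = 0+0 = 0
n=1,i=1: acc = 0+1 = 1
n=1,i=2: acc = 1+2 = 3
n=2,i=0: acc = 3+0 = 3
n=2,i=1: acc = 3+2 = 5
n=2,i=2: acc = 5+4 = 9
n=2,i=3: acc = 9+6 = 15
n=3,i=0: acc = 15+0 = 15
n=3,i=1: acc = 15+3 = 18
n=3,i=2: acc = 18+6 = 24
n=3,i=3: acc = 24+9 = 33
n=3,i=4: acc = 33+12 = 45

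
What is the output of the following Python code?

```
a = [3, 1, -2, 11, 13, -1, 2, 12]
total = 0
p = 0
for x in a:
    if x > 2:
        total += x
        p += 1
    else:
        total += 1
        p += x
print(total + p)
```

47

x=3: >2, total = 0+3 = 3; p=1
x=1: not >2, total = 3+1 = 4; p=2
x=-2: not >2, total = 4+1 = 5; p=0
x=11: >2, total = 5+11 = 16; p=1
x=13: >2, total = 16+13 = 29; p=2
x=-1: not >2, total = 29+1 = 30; p=1
x=2: not >2, total = 30+1 = 31; p=3
x=12: >2, total = 31+12 = 43; p=4
total+p = 43+4 = 47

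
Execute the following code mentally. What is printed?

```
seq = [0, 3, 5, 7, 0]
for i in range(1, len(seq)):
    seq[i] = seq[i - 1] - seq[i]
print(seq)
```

i=1: seq[1] = 0-3 = -3 → [0, -3, 5, 7, 0]
i=2: seq[2] = (-3)-5 = -8 → [0, -3, -8, 7, 0]
i=3: seq[3] = (-8)-7 = -15 → [0, -3, -8, -15, 0]
i=4: seq[4] = (-15)-0 = -15 → [0, -3, -8, -15, -15]

[0, -3, -8, -15, -15]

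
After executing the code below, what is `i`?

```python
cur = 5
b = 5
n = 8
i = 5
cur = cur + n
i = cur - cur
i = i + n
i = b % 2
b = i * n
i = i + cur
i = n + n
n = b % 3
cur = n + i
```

16

cur = 5+8 = 13
i = 13-13 = 0
i = 0+8 = 8
i = 5%2 = 1
b = 1*8 = 8
i = 1+13 = 14
i = 8+8 = 16
n = 8%3 = 2
cur = 2+16 = 18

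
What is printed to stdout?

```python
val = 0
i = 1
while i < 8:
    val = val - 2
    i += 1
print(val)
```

i=1: val = 0-2 = -2
i=2: val = (-2)-2 = -4
i=3: val = (-4)-2 = -6
i=4: val = (-6)-2 = -8
i=5: val = (-8)-2 = -10
i=6: val = (-10)-2 = -12
i=7: val = (-12)-2 = -14

-14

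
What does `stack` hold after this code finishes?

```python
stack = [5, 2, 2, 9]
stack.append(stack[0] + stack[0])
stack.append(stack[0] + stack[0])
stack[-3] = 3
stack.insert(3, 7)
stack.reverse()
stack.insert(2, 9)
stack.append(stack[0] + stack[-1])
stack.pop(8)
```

append stack[0]+stack[0] = 5+5 = 10 → [5, 2, 2, 9, 10]
append stack[0]+stack[0] = 5+5 = 10 → [5, 2, 2, 9, 10, 10]
stack[-3] = 3 → [5, 2, 2, 3, 10, 10]
insert 7 at 3 → [5, 2, 2, 7, 3, 10, 10]
reverse → [10, 10, 3, 7, 2, 2, 5]
insert 9 at 2 → [10, 10, 9, 3, 7, 2, 2, 5]
append stack[0]+stack[-1] = 10+5 = 15 → [10, 10, 9, 3, 7, 2, 2, 5, 15]
pop(8) removes 15 → [10, 10, 9, 3, 7, 2, 2, 5]

[10, 10, 9, 3, 7, 2, 2, 5]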